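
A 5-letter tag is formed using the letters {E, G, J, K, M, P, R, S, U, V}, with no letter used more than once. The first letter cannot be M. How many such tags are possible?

The first letter has 10−1 = 9 choices (anything except M).
The remaining 4 letters are filled from the other 9 symbols without repetition: 9 × 8 × 7 × 6 = 3024.
Total: 9 × 3024 = 27216.

27216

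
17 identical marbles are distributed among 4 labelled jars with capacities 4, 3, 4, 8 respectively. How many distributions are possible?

10

By stars and bars, unrestricted non-negative solutions to x_1+…+x_4 = 17 number C(17+3,3) = 1140.
Subtract solutions that violate a single cap (substitute x_i' = x_i − (cap_i+1)): x_1 ≥ 5 gives C(15,3) = 455; x_2 ≥ 4 gives C(16,3) = 560; x_3 ≥ 5 gives C(15,3) = 455; x_4 ≥ 9 gives C(11,3) = 165. Together 1635.
Add back pairs where two caps are both exceeded: 165 + 120 + 20 + 165 + 35 + 20 = 525.
Subtract triples: 20 + 0 + 0 + 0 = 20.
By inclusion–exclusion the count is 1140 − 1635 + 525 − 20 = 10.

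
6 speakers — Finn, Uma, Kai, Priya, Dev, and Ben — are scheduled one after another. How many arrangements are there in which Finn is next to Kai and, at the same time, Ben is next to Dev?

96

Treat {Finn,Kai} as one block (2 orders) and {Ben,Dev} as another (2 orders).
That leaves 4 units to arrange: 2 × 2 × 4! = 4 × 24 = 96.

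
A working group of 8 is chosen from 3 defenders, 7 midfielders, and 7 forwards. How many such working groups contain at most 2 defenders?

Split by how many defenders are chosen (0 through 2).
Sum: C(3,0)·C(14,8) + C(3,1)·C(14,7) + C(3,2)·C(14,6) = 3003 + 10296 + 9009 = 22308.

22308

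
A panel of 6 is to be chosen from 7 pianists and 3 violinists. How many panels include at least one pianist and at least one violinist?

Total 6-person selections from all 10: C(10,6) = 210.
Subtract selections that omit an entire group: no pianists → C(3,6) = 0; no violinists → C(7,6) = 7.
Both groups omitted at once is impossible, so 210 − 7 = 203.

203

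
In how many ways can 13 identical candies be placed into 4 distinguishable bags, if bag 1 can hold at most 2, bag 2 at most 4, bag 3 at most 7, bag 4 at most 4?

By stars and bars, unrestricted non-negative solutions to x_1+…+x_4 = 13 number C(13+3,3) = 560.
Subtract solutions that violate a single cap (substitute x_i' = x_i − (cap_i+1)): x_1 ≥ 3 gives C(13,3) = 286; x_2 ≥ 5 gives C(11,3) = 165; x_3 ≥ 8 gives C(8,3) = 56; x_4 ≥ 5 gives C(11,3) = 165. Together 672.
Add back pairs where two caps are both exceeded: 56 + 10 + 56 + 1 + 20 + 1 = 144.
Subtract triples: 0 + 1 + 0 + 0 = 1.
By inclusion–exclusion the count is 560 − 672 + 144 − 1 = 31.

31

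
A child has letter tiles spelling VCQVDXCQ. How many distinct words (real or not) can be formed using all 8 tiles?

VCQVDXCQ has 8 letters with C appearing twice, Q appearing twice, and V appearing twice.
The number of distinct arrangements is 8!/(2!·2!·2!) = 40320/8 = 5040.

5040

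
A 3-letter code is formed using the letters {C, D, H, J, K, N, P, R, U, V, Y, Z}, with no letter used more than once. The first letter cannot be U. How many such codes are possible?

1210

The first letter has 12−1 = 11 choices (anything except U).
The remaining 2 letters are filled from the other 11 symbols without repetition: 11 × 10 = 110.
Total: 11 × 110 = 1210.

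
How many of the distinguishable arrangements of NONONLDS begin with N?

1260

Fix N in the first position and arrange the remaining 7 letters.
Those 7 letters have N appearing twice and O appearing twice, giving (7)!/(2!·2!) = 1260.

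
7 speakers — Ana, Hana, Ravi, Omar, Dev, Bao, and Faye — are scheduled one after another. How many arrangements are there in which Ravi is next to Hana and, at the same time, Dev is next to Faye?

480

Treat {Ravi,Hana} as one block (2 orders) and {Dev,Faye} as another (2 orders).
That leaves 5 units to arrange: 2 × 2 × 5! = 4 × 120 = 480.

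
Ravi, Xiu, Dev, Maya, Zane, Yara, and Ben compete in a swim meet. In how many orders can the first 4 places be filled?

840

This is an ordered selection of 4 from 7: P(7,4).
That gives 7 × 6 × 5 × 4 = 840.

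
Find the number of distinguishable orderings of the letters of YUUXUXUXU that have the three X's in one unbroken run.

42

Treat the 3 copies of X as a single block. The multiset to arrange is then {XXX, U, U, U, U, U, Y}, 7 items in all.
That gives (7)!/(5!) = 42 arrangements.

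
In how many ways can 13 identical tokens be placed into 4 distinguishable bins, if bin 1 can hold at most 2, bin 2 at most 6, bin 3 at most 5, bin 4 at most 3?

19

Without the upper bounds there are C(16,3) = 560 ways to split 13 among 4 bins.
Subtract solutions that violate a single cap (substitute x_i' = x_i − (cap_i+1)): x_1 ≥ 3 gives C(13,3) = 286; x_2 ≥ 7 gives C(9,3) = 84; x_3 ≥ 6 gives C(10,3) = 120; x_4 ≥ 4 gives C(12,3) = 220. Together 710.
Add back pairs where two caps are both exceeded: 20 + 35 + 84 + 1 + 10 + 20 = 170.
Subtract triples: 0 + 0 + 1 + 0 = 1.
By inclusion–exclusion the count is 560 − 710 + 170 − 1 = 19.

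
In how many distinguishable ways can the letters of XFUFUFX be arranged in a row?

210

XFUFUFX has 7 letters with F appearing 3 times, U appearing twice, and X appearing twice.
So there are 7! / (3!·2!·2!) = 210 distinguishable arrangements.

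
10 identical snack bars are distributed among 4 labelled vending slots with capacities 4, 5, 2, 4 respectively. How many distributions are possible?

By stars and bars, unrestricted non-negative solutions to x_1+…+x_4 = 10 number C(10+3,3) = 286.
Subtract solutions that violate a single cap (substitute x_i' = x_i − (cap_i+1)): x_1 ≥ 5 gives C(8,3) = 56; x_2 ≥ 6 gives C(7,3) = 35; x_3 ≥ 3 gives C(10,3) = 120; x_4 ≥ 5 gives C(8,3) = 56. Together 267.
Add back pairs where two caps are both exceeded: 0 + 10 + 1 + 4 + 0 + 10 = 25.
By inclusion–exclusion the count is 286 − 267 + 25 = 44.

44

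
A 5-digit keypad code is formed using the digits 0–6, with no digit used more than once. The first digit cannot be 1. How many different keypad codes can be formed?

The first digit has 7−1 = 6 choices (anything except 1).
The remaining 4 digits are filled from the other 6 symbols without repetition: 6 × 5 × 4 × 3 = 360.
Total: 6 × 360 = 2160.

2160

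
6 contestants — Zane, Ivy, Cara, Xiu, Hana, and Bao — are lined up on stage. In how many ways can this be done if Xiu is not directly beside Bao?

480

Of the 6! = 720 arrangements, those with Xiu and Bao adjacent number 2 × 5! = 240 (treat the pair as a block with 2 internal orders).
So 720 − 240 = 480 arrangements keep them apart.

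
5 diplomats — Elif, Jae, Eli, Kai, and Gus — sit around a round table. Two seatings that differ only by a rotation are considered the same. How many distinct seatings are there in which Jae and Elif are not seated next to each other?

All circular seatings of 5 people number (4)! = 24.
Seatings with Jae beside Elif: treat them as a block with 2 internal orders, giving 2 × (3)! = 12.
Subtracting, 24 − 12 = 12.

12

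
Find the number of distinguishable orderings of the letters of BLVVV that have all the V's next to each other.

Treat the 3 copies of V as a single block. The multiset to arrange is then {VVV, B, L}, 3 items in all.
All 3 items are distinct, so there are (3)! = 6 arrangements.

6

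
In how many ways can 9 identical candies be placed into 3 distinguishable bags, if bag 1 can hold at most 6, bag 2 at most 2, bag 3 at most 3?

By stars and bars, unrestricted non-negative solutions to x_1+…+x_3 = 9 number C(9+2,2) = 55.
Subtract solutions that violate a single cap (substitute x_i' = x_i − (cap_i+1)): x_1 ≥ 7 gives C(4,2) = 6; x_2 ≥ 3 gives C(8,2) = 28; x_3 ≥ 4 gives C(7,2) = 21. Together 55.
Add back pairs where two caps are both exceeded: 0 + 0 + 6 = 6.
By inclusion–exclusion the count is 55 − 55 + 6 = 6.

6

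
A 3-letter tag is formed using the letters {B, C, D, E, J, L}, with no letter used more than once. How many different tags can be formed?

With no repetition, fill the 3 letters in order: 6 choices, then 5, down to 4.
6 × 5 × 4 = 120.

120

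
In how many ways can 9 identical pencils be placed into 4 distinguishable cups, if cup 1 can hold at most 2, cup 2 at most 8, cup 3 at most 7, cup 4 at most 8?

Without the upper bounds there are C(12,3) = 220 ways to split 9 among 4 cups.
Subtract solutions that violate a single cap (substitute x_i' = x_i − (cap_i+1)): x_1 ≥ 3 gives C(9,3) = 84; x_2 ≥ 9 gives C(3,3) = 1; x_3 ≥ 8 gives C(4,3) = 4; x_4 ≥ 9 gives C(3,3) = 1. Together 90.
No two caps can be exceeded simultaneously, so the pair terms are all 0.
By inclusion–exclusion the count is 220 − 90 + 0 = 130.

130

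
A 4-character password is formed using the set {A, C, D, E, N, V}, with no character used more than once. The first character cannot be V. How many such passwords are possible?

300

The first character has 6−1 = 5 choices (anything except V).
The remaining 3 characters are filled from the other 5 symbols without repetition: 5 × 4 × 3 = 60.
Total: 5 × 60 = 300.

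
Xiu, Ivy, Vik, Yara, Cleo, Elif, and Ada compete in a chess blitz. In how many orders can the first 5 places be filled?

There are 7 choices for 1st place, 6 for 2nd, and so on down to 3 for position 5.
That gives 7 × 6 × 5 × 4 × 3 = 2520.

2520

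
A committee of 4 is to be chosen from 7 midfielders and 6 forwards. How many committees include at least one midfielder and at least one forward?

665

Unrestricted: C(13,4) = 715 ways to pick any 4 of the 13.
Selections missing a whole group: no midfielders → C(6,4) = 15; no forwards → C(7,4) = 35.
Both groups omitted at once is impossible, so 715 − 50 = 665.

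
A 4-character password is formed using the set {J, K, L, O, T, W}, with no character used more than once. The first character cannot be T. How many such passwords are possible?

The first character has 6−1 = 5 choices (anything except T).
The remaining 3 characters are filled from the other 5 symbols without repetition: 5 × 4 × 3 = 60.
Total: 5 × 60 = 300.

300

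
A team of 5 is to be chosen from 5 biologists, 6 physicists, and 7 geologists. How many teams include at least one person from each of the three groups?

6055

Total 5-person selections from all 18: C(18,5) = 8568.
Subtract selections that omit an entire group: no biologists → C(13,5) = 1287; no physicists → C(12,5) = 792; no geologists → C(11,5) = 462.
Add back selections omitting two groups (i.e. drawn from a single group): C(5,5) + C(6,5) + C(7,5) = 28.
By inclusion–exclusion: 8568 − 2541 + 28 = 6055.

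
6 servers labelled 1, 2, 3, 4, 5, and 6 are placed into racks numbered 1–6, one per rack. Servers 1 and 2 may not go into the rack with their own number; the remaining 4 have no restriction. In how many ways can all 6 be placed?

Let Aᵢ (for i ∈ {1, 2}) be the placements that put server i in its forbidden rack. Any j of these fix j positions, leaving (6−j)! ways to fill the rest, and there are C(2,j) ways to pick which j.
By inclusion–exclusion, the number of valid placements is Σ_{j=0}^{2} (−1)^j C(2,j)·(6−j)!.
Computing: 720 − 240 + 24 = 504.

504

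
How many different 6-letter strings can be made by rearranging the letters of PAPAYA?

60

The 6 letters of PAPAYA have repeats: A appearing 3 times and P appearing twice.
The number of distinct arrangements is 6!/(3!·2!) = 720/12 = 60.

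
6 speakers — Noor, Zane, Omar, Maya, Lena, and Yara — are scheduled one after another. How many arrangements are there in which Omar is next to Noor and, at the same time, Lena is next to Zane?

96

Treat {Omar,Noor} as one block (2 orders) and {Lena,Zane} as another (2 orders).
That leaves 4 units to arrange: 2 × 2 × 4! = 4 × 24 = 96.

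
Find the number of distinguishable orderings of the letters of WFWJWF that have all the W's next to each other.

12

Treat the 3 copies of W as a single block. The multiset to arrange is then {WWW, F, F, J}, 4 items in all.
That gives (4)!/(2!) = 12 arrangements.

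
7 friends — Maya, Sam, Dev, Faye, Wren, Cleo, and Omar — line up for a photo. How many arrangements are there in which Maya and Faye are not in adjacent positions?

Of the 7! = 5040 arrangements, those with Maya and Faye adjacent number 2 × 6! = 1440 (treat the pair as a block with 2 internal orders).
So 5040 − 1440 = 3600 arrangements keep them apart.

3600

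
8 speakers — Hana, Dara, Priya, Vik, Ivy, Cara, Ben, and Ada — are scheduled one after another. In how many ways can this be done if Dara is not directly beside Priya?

There are 8! = 40320 arrangements in all. If Dara and Priya are adjacent, merging them into one block gives 2·(7)! = 10080 arrangements.
Complementary counting: 40320 − 10080 = 30240.

30240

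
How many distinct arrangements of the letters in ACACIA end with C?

With the last slot taken by C, it remains to arrange the other 5 letters (AACIA).
Those 5 letters have A appearing 3 times, giving (5)!/(3!) = 20.

20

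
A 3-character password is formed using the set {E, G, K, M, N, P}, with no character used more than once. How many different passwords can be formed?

120

This is a permutation of 3 out of 6: P(6,3) = 6!/3!.
That product is 6 × 5 × 4 = 120.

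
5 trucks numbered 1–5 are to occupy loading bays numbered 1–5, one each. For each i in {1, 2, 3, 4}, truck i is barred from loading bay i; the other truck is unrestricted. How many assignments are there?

Let Aᵢ (for 1 ≤ i ≤ 4) be the placements that put truck i in its forbidden loading bay. Any j of these fix j positions, leaving (5−j)! ways to fill the rest, and there are C(4,j) ways to pick which j.
By inclusion–exclusion, the number of valid placements is Σ_{j=0}^{4} (−1)^j C(4,j)·(5−j)!.
Computing: 120 − 96 + 36 − 8 + 1 = 53.

53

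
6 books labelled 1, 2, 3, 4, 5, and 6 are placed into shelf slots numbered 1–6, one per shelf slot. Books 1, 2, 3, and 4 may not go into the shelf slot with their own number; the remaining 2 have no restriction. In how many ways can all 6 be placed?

362

Let Aᵢ (for 1 ≤ i ≤ 4) be the placements that put book i in its forbidden shelf slot. Any j of these fix j positions, leaving (6−j)! ways to fill the rest, and there are C(4,j) ways to pick which j.
By inclusion–exclusion, the number of valid placements is Σ_{j=0}^{4} (−1)^j C(4,j)·(6−j)!.
Computing: 720 − 480 + 144 − 24 + 2 = 362.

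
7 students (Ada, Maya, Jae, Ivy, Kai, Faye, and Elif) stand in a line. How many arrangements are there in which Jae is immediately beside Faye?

1440

Treat {Jae, Faye} as a single unit. There are 6 units to order, and the pair itself can be ordered 2 ways.
So the count is 2·(6)! = 1440.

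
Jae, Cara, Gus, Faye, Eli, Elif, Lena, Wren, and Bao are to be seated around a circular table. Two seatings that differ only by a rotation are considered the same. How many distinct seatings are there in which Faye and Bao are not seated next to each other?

30240

All circular seatings of 9 people number (8)! = 40320.
Those with Faye next to Bao: fuse the pair into one unit and seat 8 units around a circle — 2·(7)! = 10080.
Subtracting, 40320 − 10080 = 30240.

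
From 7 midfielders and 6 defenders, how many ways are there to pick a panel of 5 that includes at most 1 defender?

Split by how many defenders are chosen (0 through 1).
Sum: C(6,0)·C(7,5) + C(6,1)·C(7,4) = 21 + 210 = 231.

231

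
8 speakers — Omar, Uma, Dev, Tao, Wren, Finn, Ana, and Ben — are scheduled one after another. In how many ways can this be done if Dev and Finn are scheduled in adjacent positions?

10080

Place the 6 others and the Dev-Finn pair as 7 objects in a line; the pair has 2 internal arrangements.
So the count is 2·(7)! = 10080.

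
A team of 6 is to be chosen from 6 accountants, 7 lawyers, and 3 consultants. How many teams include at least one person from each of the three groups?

Unrestricted: C(16,6) = 8008 ways to pick any 6 of the 16.
Subtract selections that omit an entire group: no accountants → C(10,6) = 210; no lawyers → C(9,6) = 84; no consultants → C(13,6) = 1716.
Add back selections omitting two groups (i.e. drawn from a single group): C(6,6) + C(7,6) + C(3,6) = 8.
By inclusion–exclusion: 8008 − 2010 + 8 = 6006.

6006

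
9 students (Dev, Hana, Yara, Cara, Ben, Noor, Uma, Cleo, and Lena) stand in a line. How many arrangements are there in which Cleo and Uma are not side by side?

Of the 9! = 362880 arrangements, those with Cleo and Uma adjacent number 2 × 8! = 80640 (treat the pair as a block with 2 internal orders).
Complementary counting: 362880 − 80640 = 282240.

282240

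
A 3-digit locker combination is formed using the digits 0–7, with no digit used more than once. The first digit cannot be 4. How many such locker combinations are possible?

The first digit has 8−1 = 7 choices (anything except 4).
The remaining 2 digits are filled from the other 7 symbols without repetition: 7 × 6 = 42.
Total: 7 × 42 = 294.

294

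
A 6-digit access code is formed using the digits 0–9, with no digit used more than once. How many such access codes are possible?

With no repetition, fill the 6 digits in order: 10 choices, then 9, down to 5.
10 × 9 × 8 × 7 × 6 × 5 = 151200.

151200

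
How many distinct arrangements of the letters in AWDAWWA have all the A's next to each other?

20

Treat the 3 copies of A as a single block. The multiset to arrange is then {AAA, D, W, W, W}, 5 items in all.
That gives (5)!/(3!) = 20 arrangements.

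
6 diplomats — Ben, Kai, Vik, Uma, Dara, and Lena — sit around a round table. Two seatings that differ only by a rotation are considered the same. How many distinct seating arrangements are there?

120

Around a circle, 6 distinct people have 6!/6 = (5)! = 120 rotationally distinct seatings.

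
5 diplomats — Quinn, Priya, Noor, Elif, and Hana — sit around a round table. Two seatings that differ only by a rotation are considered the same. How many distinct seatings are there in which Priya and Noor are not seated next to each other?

12

Without the restriction there are (4)! = 24 seatings.
Seatings with Priya beside Noor: treat them as a block with 2 internal orders, giving 2 × (3)! = 12.
Subtracting, 24 − 12 = 12.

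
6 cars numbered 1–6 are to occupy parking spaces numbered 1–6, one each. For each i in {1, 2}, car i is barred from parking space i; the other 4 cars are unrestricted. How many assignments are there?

504

Let Aᵢ (for i ∈ {1, 2}) be the placements that put car i in its forbidden parking space. Any j of these fix j positions, leaving (6−j)! ways to fill the rest, and there are C(2,j) ways to pick which j.
By inclusion–exclusion, the number of valid placements is Σ_{j=0}^{2} (−1)^j C(2,j)·(6−j)!.
Computing: 720 − 240 + 24 = 504.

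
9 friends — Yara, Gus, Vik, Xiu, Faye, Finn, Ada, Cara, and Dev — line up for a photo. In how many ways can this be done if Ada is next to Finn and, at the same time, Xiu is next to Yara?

20160

Treat {Ada,Finn} as one block (2 orders) and {Xiu,Yara} as another (2 orders).
That leaves 7 units to arrange: 2 × 2 × 7! = 4 × 5040 = 20160.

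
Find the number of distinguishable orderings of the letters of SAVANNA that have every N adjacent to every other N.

120

Treat the 2 copies of N as a single block. The multiset to arrange is then {NN, A, A, A, S, V}, 6 items in all.
That gives (6)!/(3!) = 120 arrangements.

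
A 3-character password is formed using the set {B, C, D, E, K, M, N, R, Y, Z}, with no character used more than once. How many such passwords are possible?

This is a permutation of 3 out of 10: P(10,3) = 10!/7!.
10 × 9 × 8 = 720.

720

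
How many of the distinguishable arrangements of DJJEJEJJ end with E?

42

With the last slot taken by E, it remains to arrange the other 7 letters (DJJJEJJ).
Those 7 letters have J appearing 5 times, giving (7)!/(5!) = 42.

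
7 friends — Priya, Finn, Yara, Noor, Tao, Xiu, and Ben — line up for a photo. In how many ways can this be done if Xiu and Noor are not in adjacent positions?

Of the 7! = 5040 arrangements, those with Xiu and Noor adjacent number 2 × 6! = 1440 (treat the pair as a block with 2 internal orders).
Complementary counting: 5040 − 1440 = 3600.

3600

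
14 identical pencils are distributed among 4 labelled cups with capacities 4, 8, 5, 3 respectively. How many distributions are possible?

Ignoring the caps, the number of non-negative solutions to x_1+…+x_4 = 14 is C(17,3) = 680.
Subtract solutions that violate a single cap (substitute x_i' = x_i − (cap_i+1)): x_1 ≥ 5 gives C(12,3) = 220; x_2 ≥ 9 gives C(8,3) = 56; x_3 ≥ 6 gives C(11,3) = 165; x_4 ≥ 4 gives C(13,3) = 286. Together 727.
Add back pairs where two caps are both exceeded: 1 + 20 + 56 + 0 + 4 + 35 = 116.
By inclusion–exclusion the count is 680 − 727 + 116 = 69.

69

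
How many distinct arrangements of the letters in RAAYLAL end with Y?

With the last slot taken by Y, it remains to arrange the other 6 letters (RAALAL).
Those 6 letters have A appearing 3 times and L appearing twice, giving (6)!/(3!·2!) = 60.

60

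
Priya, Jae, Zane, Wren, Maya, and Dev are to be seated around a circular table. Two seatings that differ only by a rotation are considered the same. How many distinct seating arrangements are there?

Seat Priya anywhere (absorbing the rotational symmetry), then permute the other 5: (5)! = 120.

120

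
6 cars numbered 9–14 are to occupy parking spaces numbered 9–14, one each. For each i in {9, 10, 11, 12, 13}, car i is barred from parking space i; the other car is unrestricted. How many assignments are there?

Let Aᵢ (for 9 ≤ i ≤ 13) be the placements that put car i in its forbidden parking space. Any j of these fix j positions, leaving (6−j)! ways to fill the rest, and there are C(5,j) ways to pick which j.
By inclusion–exclusion, the number of valid placements is Σ_{j=0}^{5} (−1)^j C(5,j)·(6−j)!.
Computing: 720 − 600 + 240 − 60 + 10 − 1 = 309.

309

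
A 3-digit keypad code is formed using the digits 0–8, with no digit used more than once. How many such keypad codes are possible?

504

This is a permutation of 3 out of 9: P(9,3) = 9!/6!.
9 × 8 × 7 = 504.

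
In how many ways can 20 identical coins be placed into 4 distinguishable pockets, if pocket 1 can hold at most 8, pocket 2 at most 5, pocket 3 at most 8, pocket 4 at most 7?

Ignoring the caps, the number of non-negative solutions to x_1+…+x_4 = 20 is C(23,3) = 1771.
Subtract solutions that violate a single cap (substitute x_i' = x_i − (cap_i+1)): x_1 ≥ 9 gives C(14,3) = 364; x_2 ≥ 6 gives C(17,3) = 680; x_3 ≥ 9 gives C(14,3) = 364; x_4 ≥ 8 gives C(15,3) = 455. Together 1863.
Add back pairs where two caps are both exceeded: 56 + 10 + 20 + 56 + 84 + 20 = 246.
By inclusion–exclusion the count is 1771 − 1863 + 246 = 154.

154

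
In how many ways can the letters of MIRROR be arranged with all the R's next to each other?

Treat the 3 copies of R as a single block. The multiset to arrange is then {RRR, I, M, O}, 4 items in all.
All 4 items are distinct, so there are (4)! = 24 arrangements.

24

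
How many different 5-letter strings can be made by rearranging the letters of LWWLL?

The 5 letters of LWWLL have repeats: L appearing 3 times and W appearing twice.
The number of distinct arrangements is 5!/(3!·2!) = 120/12 = 10.

10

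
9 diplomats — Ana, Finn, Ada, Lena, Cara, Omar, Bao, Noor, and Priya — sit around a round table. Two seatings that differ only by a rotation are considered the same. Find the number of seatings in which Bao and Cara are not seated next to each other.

Without the restriction there are (8)! = 40320 seatings.
Those with Bao next to Cara: fuse the pair into one unit and seat 8 units around a circle — 2·(7)! = 10080.
Subtracting, 40320 − 10080 = 30240.

30240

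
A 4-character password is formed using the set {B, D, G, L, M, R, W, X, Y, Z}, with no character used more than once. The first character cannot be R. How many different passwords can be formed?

The first character has 10−1 = 9 choices (anything except R).
The remaining 3 characters are filled from the other 9 symbols without repetition: 9 × 8 × 7 = 504.
Total: 9 × 504 = 4536.

4536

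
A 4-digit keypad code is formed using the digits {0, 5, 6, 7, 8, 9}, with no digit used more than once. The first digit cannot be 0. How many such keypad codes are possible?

The first digit has 6−1 = 5 choices (anything except 0).
The remaining 3 digits are filled from the other 5 symbols without repetition: 5 × 4 × 3 = 60.
Total: 5 × 60 = 300.

300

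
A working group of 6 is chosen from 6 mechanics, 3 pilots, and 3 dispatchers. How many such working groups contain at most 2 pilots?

Split by how many pilots are chosen (0 through 2).
Sum: C(3,0)·C(9,6) + C(3,1)·C(9,5) + C(3,2)·C(9,4) = 84 + 378 + 378 = 840.

840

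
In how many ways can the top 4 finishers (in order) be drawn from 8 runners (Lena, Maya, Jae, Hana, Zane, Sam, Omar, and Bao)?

1680

This is an ordered selection of 4 from 8: P(8,4).
That gives 8 × 7 × 6 × 5 = 1680.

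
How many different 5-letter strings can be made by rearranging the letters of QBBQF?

30

The 5 letters of QBBQF have repeats: B appearing twice and Q appearing twice.
The number of distinct arrangements is 5!/(2!·2!) = 120/4 = 30.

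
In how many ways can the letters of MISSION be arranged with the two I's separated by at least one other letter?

There are 7!/(2!·2!) = 1260 arrangements of MISSION in total.
If the two I's are adjacent, glue them into one block, leaving 6 items to arrange: (6)!/(2!) = 360 ways.
Hence 1260 − 360 = 900.

900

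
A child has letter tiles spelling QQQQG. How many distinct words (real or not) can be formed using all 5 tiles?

5

Letter multiplicities in QQQQG: G×1, Q×4.
The number of distinct arrangements is 5!/(4!) = 120/24 = 5.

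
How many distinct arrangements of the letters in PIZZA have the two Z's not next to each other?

Total arrangements of PIZZA: 5!/(2!) = 60.
If the two Z's are adjacent, glue them into one block, leaving 4 items to arrange: (4)! = 24 ways.
Hence 60 − 24 = 36.

36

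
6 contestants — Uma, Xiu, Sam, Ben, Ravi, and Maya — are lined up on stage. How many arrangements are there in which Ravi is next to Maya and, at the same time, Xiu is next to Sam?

96

Treat {Ravi,Maya} as one block (2 orders) and {Xiu,Sam} as another (2 orders).
That leaves 4 units to arrange: 2 × 2 × 4! = 4 × 24 = 96.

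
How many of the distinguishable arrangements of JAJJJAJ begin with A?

Fix A in the first position and arrange the remaining 6 letters.
Those 6 letters have J appearing 5 times, giving (6)!/(5!) = 6.

6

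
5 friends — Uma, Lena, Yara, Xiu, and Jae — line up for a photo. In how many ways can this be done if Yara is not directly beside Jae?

There are 5! = 120 arrangements in all. If Yara and Jae are adjacent, merging them into one block gives 2·(4)! = 48 arrangements.
So 120 − 48 = 72 arrangements keep them apart.

72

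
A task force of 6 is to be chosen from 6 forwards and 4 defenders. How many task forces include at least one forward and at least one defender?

209

Total 6-person selections from all 10: C(10,6) = 210.
Subtract selections that omit an entire group: no forwards → C(4,6) = 0; no defenders → C(6,6) = 1.
Both groups omitted at once is impossible, so 210 − 1 = 209.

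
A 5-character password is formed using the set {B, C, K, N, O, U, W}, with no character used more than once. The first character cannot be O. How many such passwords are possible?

2160

The first character has 7−1 = 6 choices (anything except O).
The remaining 4 characters are filled from the other 6 symbols without repetition: 6 × 5 × 4 × 3 = 360.
Total: 6 × 360 = 2160.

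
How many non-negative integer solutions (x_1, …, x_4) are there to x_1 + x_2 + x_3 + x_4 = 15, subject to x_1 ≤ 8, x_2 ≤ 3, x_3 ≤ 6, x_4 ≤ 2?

Ignoring the caps, the number of non-negative solutions to x_1+…+x_4 = 15 is C(18,3) = 816.
Subtract solutions that violate a single cap (substitute x_i' = x_i − (cap_i+1)): x_1 ≥ 9 gives C(9,3) = 84; x_2 ≥ 4 gives C(14,3) = 364; x_3 ≥ 7 gives C(11,3) = 165; x_4 ≥ 3 gives C(15,3) = 455. Together 1068.
Add back pairs where two caps are both exceeded: 10 + 0 + 20 + 35 + 165 + 56 = 286.
Subtract triples: 0 + 0 + 0 + 4 = 4.
By inclusion–exclusion the count is 816 − 1068 + 286 − 4 = 30.

30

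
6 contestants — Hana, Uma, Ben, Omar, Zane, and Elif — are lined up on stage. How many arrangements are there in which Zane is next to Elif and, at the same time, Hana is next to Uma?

Treat {Zane,Elif} as one block (2 orders) and {Hana,Uma} as another (2 orders).
That leaves 4 units to arrange: 2 × 2 × 4! = 4 × 24 = 96.

96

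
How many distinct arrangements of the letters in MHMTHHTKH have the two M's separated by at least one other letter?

2940

Total arrangements of MHMTHHTKH: 9!/(4!·2!·2!) = 3780.
If the two M's are adjacent, glue them into one block, leaving 8 items to arrange: (8)!/(4!·2!) = 840 ways.
Subtracting, 3780 − 840 = 2940 arrangements keep the M's apart.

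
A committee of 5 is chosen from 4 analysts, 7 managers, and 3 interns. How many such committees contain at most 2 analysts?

Split by how many analysts are chosen (0 through 2).
Sum: C(4,0)·C(10,5) + C(4,1)·C(10,4) + C(4,2)·C(10,3) = 252 + 840 + 720 = 1812.

1812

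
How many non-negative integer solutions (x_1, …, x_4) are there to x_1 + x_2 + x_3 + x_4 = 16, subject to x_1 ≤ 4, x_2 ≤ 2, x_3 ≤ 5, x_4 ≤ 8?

19

Ignoring the caps, the number of non-negative solutions to x_1+…+x_4 = 16 is C(19,3) = 969.
Subtract solutions that violate a single cap (substitute x_i' = x_i − (cap_i+1)): x_1 ≥ 5 gives C(14,3) = 364; x_2 ≥ 3 gives C(16,3) = 560; x_3 ≥ 6 gives C(13,3) = 286; x_4 ≥ 9 gives C(10,3) = 120. Together 1330.
Add back pairs where two caps are both exceeded: 165 + 56 + 10 + 120 + 35 + 4 = 390.
Subtract triples: 10 + 0 + 0 + 0 = 10.
By inclusion–exclusion the count is 969 − 1330 + 390 − 10 = 19.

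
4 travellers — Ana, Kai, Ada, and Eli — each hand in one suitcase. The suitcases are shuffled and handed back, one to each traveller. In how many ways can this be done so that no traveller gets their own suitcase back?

Count assignments avoiding every fixed point. For any j of the 4 travellers fixed to their own suitcase, the other 4−j can be arranged in (4−j)! ways.
By inclusion–exclusion this is Σ_{j=0}^{4} (−1)^j C(4,j)·(4−j)!.
Computing: 24 − 24 + 12 − 4 + 1 = 9.

9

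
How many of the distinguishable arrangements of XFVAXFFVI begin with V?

3360

Fix V in the first position and arrange the remaining 8 letters.
Those 8 letters have F appearing 3 times and X appearing twice, giving (8)!/(3!·2!) = 3360.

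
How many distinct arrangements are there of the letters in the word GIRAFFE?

2520

The 7 letters of GIRAFFE have repeats: F appearing twice.
So there are 7! / (2!) = 2520 distinguishable arrangements.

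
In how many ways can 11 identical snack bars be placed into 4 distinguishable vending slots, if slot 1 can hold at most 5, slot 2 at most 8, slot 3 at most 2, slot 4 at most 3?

62

Without the upper bounds there are C(14,3) = 364 ways to split 11 among 4 vending slots.
Subtract solutions that violate a single cap (substitute x_i' = x_i − (cap_i+1)): x_1 ≥ 6 gives C(8,3) = 56; x_2 ≥ 9 gives C(5,3) = 10; x_3 ≥ 3 gives C(11,3) = 165; x_4 ≥ 4 gives C(10,3) = 120. Together 351.
Add back pairs where two caps are both exceeded: 0 + 10 + 4 + 0 + 0 + 35 = 49.
By inclusion–exclusion the count is 364 − 351 + 49 = 62.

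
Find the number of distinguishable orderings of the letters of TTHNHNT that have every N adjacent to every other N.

60

Treat the 2 copies of N as a single block. The multiset to arrange is then {NN, H, H, T, T, T}, 6 items in all.
That gives (6)!/(3!·2!) = 60 arrangements.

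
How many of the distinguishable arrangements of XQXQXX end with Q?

Fix Q in the last position and arrange the remaining 5 letters.
Those 5 letters have X appearing 4 times, giving (5)!/(4!) = 5.

5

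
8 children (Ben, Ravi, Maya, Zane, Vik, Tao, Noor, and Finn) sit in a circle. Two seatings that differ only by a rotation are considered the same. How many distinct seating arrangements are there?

5040

Around a circle, 8 distinct people have 8!/8 = (7)! = 5040 rotationally distinct seatings.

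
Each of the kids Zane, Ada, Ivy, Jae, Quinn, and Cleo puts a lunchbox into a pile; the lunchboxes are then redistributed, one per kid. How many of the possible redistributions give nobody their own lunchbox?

Count assignments avoiding every fixed point. For any j of the 6 kids fixed to their own lunchbox, the other 6−j can be arranged in (6−j)! ways.
By inclusion–exclusion this is Σ_{j=0}^{6} (−1)^j C(6,j)·(6−j)!.
Computing: 720 − 720 + 360 − 120 + 30 − 6 + 1 = 265.

265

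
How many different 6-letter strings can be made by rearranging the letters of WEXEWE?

60

Letter multiplicities in WEXEWE: E×3, W×2, X×1.
Dividing 6! = 720 by 3!·2! = 12 for the repeated letters gives 60.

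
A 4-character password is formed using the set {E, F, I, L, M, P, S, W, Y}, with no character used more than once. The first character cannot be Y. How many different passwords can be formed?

The first character has 9−1 = 8 choices (anything except Y).
The remaining 3 characters are filled from the other 8 symbols without repetition: 8 × 7 × 6 = 336.
Total: 8 × 336 = 2688.

2688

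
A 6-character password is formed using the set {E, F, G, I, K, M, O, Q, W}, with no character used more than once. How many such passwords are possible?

60480

This is a permutation of 6 out of 9: P(9,6) = 9!/3!.
That product is 9 × 8 × 7 × 6 × 5 × 4 = 60480.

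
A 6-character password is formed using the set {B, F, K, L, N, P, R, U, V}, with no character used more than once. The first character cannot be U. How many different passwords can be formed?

The first character has 9−1 = 8 choices (anything except U).
The remaining 5 characters are filled from the other 8 symbols without repetition: 8 × 7 × 6 × 5 × 4 = 6720.
Total: 8 × 6720 = 53760.

53760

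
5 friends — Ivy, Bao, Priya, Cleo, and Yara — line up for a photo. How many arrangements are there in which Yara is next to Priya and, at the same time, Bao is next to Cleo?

Treat {Yara,Priya} as one block (2 orders) and {Bao,Cleo} as another (2 orders).
That leaves 3 units to arrange: 2 × 2 × 3! = 4 × 6 = 24.

24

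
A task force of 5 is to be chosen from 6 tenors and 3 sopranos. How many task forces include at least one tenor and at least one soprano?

120

Unrestricted: C(9,5) = 126 ways to pick any 5 of the 9.
Subtract selections that omit an entire group: no tenors → C(3,5) = 0; no sopranos → C(6,5) = 6.
Both groups omitted at once is impossible, so 126 − 6 = 120.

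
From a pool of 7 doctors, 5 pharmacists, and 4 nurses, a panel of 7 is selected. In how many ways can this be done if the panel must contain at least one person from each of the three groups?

10283

Unrestricted: C(16,7) = 11440 ways to pick any 7 of the 16.
Selections missing a whole group: no doctors → C(9,7) = 36; no pharmacists → C(11,7) = 330; no nurses → C(12,7) = 792.
Add back selections omitting two groups (i.e. drawn from a single group): C(7,7) + C(5,7) + C(4,7) = 1.
By inclusion–exclusion: 11440 − 1158 + 1 = 10283.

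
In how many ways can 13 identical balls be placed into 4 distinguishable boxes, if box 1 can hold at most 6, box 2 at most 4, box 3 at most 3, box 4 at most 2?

10

By stars and bars, unrestricted non-negative solutions to x_1+…+x_4 = 13 number C(13+3,3) = 560.
Subtract solutions that violate a single cap (substitute x_i' = x_i − (cap_i+1)): x_1 ≥ 7 gives C(9,3) = 84; x_2 ≥ 5 gives C(11,3) = 165; x_3 ≥ 4 gives C(12,3) = 220; x_4 ≥ 3 gives C(13,3) = 286. Together 755.
Add back pairs where two caps are both exceeded: 4 + 10 + 20 + 35 + 56 + 84 = 209.
Subtract triples: 0 + 0 + 0 + 4 = 4.
By inclusion–exclusion the count is 560 − 755 + 209 − 4 = 10.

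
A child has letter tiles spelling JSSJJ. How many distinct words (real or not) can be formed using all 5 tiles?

JSSJJ has 5 letters with J appearing 3 times and S appearing twice.
So there are 5! / (3!·2!) = 10 distinguishable arrangements.

10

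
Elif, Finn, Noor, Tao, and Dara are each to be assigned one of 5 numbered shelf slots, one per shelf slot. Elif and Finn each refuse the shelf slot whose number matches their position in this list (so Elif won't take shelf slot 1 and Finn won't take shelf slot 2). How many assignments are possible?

Let Aᵢ (for i ∈ {1, 2}) be the placements that put person i in their forbidden shelf slot. Any j of these fix j positions, leaving (5−j)! ways to fill the rest, and there are C(2,j) ways to pick which j.
By inclusion–exclusion, the number of valid placements is Σ_{j=0}^{2} (−1)^j C(2,j)·(5−j)!.
Computing: 120 − 48 + 6 = 78.

78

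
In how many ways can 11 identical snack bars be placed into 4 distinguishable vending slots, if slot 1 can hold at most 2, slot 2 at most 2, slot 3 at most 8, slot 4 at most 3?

26

Ignoring the caps, the number of non-negative solutions to x_1+…+x_4 = 11 is C(14,3) = 364.
Subtract solutions that violate a single cap (substitute x_i' = x_i − (cap_i+1)): x_1 ≥ 3 gives C(11,3) = 165; x_2 ≥ 3 gives C(11,3) = 165; x_3 ≥ 9 gives C(5,3) = 10; x_4 ≥ 4 gives C(10,3) = 120. Together 460.
Add back pairs where two caps are both exceeded: 56 + 0 + 35 + 0 + 35 + 0 = 126.
Subtract triples: 0 + 4 + 0 + 0 = 4.
By inclusion–exclusion the count is 364 − 460 + 126 − 4 = 26.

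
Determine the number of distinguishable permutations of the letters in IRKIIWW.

The 7 letters of IRKIIWW have repeats: I appearing 3 times and W appearing twice.
So there are 7! / (3!·2!) = 420 distinguishable arrangements.

420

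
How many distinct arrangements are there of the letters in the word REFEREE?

105

Letter multiplicities in REFEREE: E×4, F×1, R×2.
Dividing 7! = 5040 by 4!·2! = 48 for the repeated letters gives 105.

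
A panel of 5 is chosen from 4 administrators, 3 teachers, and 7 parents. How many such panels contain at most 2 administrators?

1812

Split by how many administrators are chosen (0 through 2).
Sum: C(4,0)·C(10,5) + C(4,1)·C(10,4) + C(4,2)·C(10,3) = 252 + 840 + 720 = 1812.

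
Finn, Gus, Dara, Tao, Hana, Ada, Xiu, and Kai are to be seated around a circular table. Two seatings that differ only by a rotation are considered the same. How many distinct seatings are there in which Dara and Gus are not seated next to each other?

3600

All circular seatings of 8 people number (7)! = 5040.
Seatings with Dara beside Gus: treat them as a block with 2 internal orders, giving 2 × (6)! = 1440.
Subtracting, 5040 − 1440 = 3600.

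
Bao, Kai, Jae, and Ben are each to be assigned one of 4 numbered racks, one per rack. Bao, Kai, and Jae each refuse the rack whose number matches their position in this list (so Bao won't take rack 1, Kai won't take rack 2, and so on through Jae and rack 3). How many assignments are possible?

11

Let Aᵢ (for i ∈ {1, 2, 3}) be the placements that put person i in their forbidden rack. Any j of these fix j positions, leaving (4−j)! ways to fill the rest, and there are C(3,j) ways to pick which j.
By inclusion–exclusion, the number of valid placements is Σ_{j=0}^{3} (−1)^j C(3,j)·(4−j)!.
Computing: 24 − 18 + 6 − 1 = 11.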